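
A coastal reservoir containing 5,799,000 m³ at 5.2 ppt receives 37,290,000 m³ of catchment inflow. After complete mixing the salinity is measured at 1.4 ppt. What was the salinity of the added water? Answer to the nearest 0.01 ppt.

0.81 ppt

Salt balance: 5,799,000×5.2 + 37,290,000×S = 43,089,000×1.4
30,154,800 + 37,290,000·S = 60,324,600
S = (60,324,600 − 30,154,800) / 37,290,000 = 0.8091 ppt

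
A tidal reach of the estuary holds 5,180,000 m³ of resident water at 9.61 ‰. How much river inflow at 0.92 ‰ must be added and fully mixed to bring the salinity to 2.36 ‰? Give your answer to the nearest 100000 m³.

26100000 m³

Salt balance: 5,180,000×9.61 + V×0.92 = (5,180,000+V)×2.36
49,779,800 + 0.92V = 12,224,800 + 2.36V
37,555,000 = 1.44V
V = 26,079,861.11 m³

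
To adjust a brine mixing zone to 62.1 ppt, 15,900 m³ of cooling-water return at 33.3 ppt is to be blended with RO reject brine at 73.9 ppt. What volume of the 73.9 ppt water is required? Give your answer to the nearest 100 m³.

38800 m³

Salt balance: 15,900×33.3 + V×73.9 = (15,900+V)×62.1
529,470 + 73.9V = 987,390 + 62.1V
457,920 = 11.8V
V = 38,806.78 m³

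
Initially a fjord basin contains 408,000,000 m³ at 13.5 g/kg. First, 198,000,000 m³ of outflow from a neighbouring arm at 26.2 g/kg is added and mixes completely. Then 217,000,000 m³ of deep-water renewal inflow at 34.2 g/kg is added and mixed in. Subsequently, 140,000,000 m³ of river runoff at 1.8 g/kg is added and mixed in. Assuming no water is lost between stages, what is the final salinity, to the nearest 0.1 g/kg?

19.1 g/kg

Mass of salt is conserved:
Initial salt = 408,000,000×13.5 = 5,508,000,000
After stage 1: salt = 5,508,000,000 + 198,000,000×26.2 = 10,695,600,000; volume = 606,000,000 m³; S = 17.65 g/kg
After stage 2: salt = 10,695,600,000 + 217,000,000×34.2 = 18,117,000,000; volume = 823,000,000 m³; S = 22.013 g/kg
After stage 3: salt = 18,117,000,000 + 140,000,000×1.8 = 18,369,000,000; volume = 963,000,000 m³
S = 18,369,000,000 / 963,000,000 = 19.0748 g/kg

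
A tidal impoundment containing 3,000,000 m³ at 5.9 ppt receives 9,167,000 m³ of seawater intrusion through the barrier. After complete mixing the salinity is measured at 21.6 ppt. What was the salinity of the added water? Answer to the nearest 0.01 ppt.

Salt balance: 3,000,000×5.9 + 9,167,000×S = 12,167,000×21.6
17,700,000 + 9,167,000·S = 262,807,200
S = (262,807,200 − 17,700,000) / 9,167,000 = 26.738 ppt

26.74 ppt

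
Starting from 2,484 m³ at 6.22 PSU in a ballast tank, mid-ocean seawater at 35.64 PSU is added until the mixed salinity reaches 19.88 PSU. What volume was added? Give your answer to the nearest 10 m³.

2150 m³

Salt balance: 2,484×6.22 + V×35.64 = (2,484+V)×19.88
15,450.48 + 35.64V = 49,381.92 + 19.88V
33,931.44 = 15.76V
V = 2,153.01 m³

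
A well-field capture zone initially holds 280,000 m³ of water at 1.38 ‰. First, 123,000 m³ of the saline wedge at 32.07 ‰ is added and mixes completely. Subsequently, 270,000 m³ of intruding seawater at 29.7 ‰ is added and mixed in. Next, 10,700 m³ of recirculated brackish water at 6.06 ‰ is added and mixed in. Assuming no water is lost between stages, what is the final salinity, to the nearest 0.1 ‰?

Weighted by volume,
Initial salt = 280,000×1.38 = 386,400
After stage 1: salt = 386,400 + 123,000×32.07 = 4,331,010; volume = 403,000 m³; S = 10.747 ‰
After stage 2: salt = 4,331,010 + 270,000×29.7 = 12,350,010; volume = 673,000 m³; S = 18.351 ‰
After stage 3: salt = 12,350,010 + 10,700×6.06 = 12,414,852; volume = 683,700 m³
S = 12,414,852 / 683,700 = 18.1583 ‰

18.2 ‰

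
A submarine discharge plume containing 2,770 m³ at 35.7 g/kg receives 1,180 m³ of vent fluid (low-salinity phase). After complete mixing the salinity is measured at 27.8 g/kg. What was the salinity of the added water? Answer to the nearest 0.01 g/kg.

9.26 g/kg

Salt balance: 2,770×35.7 + 1,180×S = 3,950×27.8
98,889 + 1,180·S = 109,810
S = (109,810 − 98,889) / 1,180 = 9.2551 g/kg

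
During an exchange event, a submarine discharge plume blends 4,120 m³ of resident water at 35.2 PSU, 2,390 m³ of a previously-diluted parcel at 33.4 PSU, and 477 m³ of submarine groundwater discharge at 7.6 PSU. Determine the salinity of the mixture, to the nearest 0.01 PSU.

32.70 PSU

Salt balance:
salt = 4,120×35.2 + 2,390×33.4 + 477×7.6 = 145,024 + 79,826 + 3,625.2 = 228,475.2
volume = 4,120 + 2,390 + 477 = 6,987 m³
S = 228,475.2 / 6,987 = 32.7 PSU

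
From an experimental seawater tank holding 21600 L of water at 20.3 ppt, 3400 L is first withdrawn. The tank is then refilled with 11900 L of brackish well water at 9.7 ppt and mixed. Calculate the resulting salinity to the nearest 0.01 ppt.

16.11 ppt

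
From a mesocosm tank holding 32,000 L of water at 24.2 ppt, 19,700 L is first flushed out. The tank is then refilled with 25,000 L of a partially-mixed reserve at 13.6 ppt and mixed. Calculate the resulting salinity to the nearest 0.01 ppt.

17.10 ppt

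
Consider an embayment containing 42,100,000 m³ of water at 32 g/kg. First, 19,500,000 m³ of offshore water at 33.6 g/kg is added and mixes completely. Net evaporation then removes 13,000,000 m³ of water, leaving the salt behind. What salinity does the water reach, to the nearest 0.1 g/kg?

After mixing: salt = 42,100,000×32 + 19,500,000×33.6 = 2,002,400,000; volume = 61,600,000 m³
After evaporation: salt unchanged = 2,002,400,000; volume = 61,600,000 − 13,000,000 = 48,600,000 m³
S = 2,002,400,000 / 48,600,000 = 41.2016 g/kg

41.2 g/kg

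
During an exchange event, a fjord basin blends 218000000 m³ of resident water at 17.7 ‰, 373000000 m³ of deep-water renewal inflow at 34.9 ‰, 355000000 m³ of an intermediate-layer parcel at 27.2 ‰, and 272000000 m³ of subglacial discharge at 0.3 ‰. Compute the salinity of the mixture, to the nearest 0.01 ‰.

Total salt / total volume:
salt = 218,000,000×17.7 + 373,000,000×34.9 + 355,000,000×27.2 + 272,000,000×0.3 = 3,858,600,000 + 13,017,700,000 + 9,656,000,000 + 81,600,000 = 26,613,900,000
volume = 218,000,000 + 373,000,000 + 355,000,000 + 272,000,000 = 1,218,000,000 m³
S = 26,613,900,000 / 1,218,000,000 = 21.8505 ‰

21.85 ‰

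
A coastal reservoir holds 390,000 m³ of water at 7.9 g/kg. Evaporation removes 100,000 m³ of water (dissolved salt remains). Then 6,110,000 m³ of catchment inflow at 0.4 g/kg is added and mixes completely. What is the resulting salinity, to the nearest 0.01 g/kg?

After evaporation: salt = 390,000×7.9 = 3,081,000; volume = 390,000 − 100,000 = 290,000 m³
After mixing: salt = 3,081,000 + 6,110,000×0.4 = 5,525,000; volume = 290,000 + 6,110,000 = 6,400,000 m³
S = 5,525,000 / 6,400,000 = 0.8633 g/kg

0.86 g/kg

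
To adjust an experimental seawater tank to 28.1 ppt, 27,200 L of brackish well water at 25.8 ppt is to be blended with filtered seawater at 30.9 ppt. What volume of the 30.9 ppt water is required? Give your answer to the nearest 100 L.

22300 L

Salt balance: 27,200×25.8 + V×30.9 = (27,200+V)×28.1
701,760 + 30.9V = 764,320 + 28.1V
62,560 = 2.8V
V = 22,342.86 L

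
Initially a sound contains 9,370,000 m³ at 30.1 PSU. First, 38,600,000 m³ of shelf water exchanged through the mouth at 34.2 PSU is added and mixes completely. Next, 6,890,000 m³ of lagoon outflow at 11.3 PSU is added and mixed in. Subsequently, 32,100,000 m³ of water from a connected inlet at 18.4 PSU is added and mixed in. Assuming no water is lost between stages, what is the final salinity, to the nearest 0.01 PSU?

26.11 PSU

Weighted by volume,
Initial salt = 9,370,000×30.1 = 282,037,000
After stage 1: salt = 282,037,000 + 38,600,000×34.2 = 1,602,157,000; volume = 47,970,000 m³; S = 33.399 PSU
After stage 2: salt = 1,602,157,000 + 6,890,000×11.3 = 1,680,014,000; volume = 54,860,000 m³; S = 30.624 PSU
After stage 3: salt = 1,680,014,000 + 32,100,000×18.4 = 2,270,654,000; volume = 86,960,000 m³
S = 2,270,654,000 / 86,960,000 = 26.1115 PSU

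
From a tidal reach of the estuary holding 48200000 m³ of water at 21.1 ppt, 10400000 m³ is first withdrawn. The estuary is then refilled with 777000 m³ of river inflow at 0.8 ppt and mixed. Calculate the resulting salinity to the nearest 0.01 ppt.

20.69 ppt

Remaining after removal: 37,800,000 m³ at 21.1 ppt (salt = 797,580,000)
After addition: salt = 797,580,000 + 777,000×0.8 = 798,201,600; volume = 38,577,000 m³
S = 798,201,600 / 38,577,000 = 20.6911 ppt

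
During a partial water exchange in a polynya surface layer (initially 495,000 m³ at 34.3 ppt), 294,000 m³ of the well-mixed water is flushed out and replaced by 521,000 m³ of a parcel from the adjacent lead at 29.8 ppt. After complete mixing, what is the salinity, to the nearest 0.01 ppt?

Remaining after removal: 201,000 m³ at 34.3 ppt (salt = 6,894,300)
After addition: salt = 6,894,300 + 521,000×29.8 = 22,420,100; volume = 722,000 m³
S = 22,420,100 / 722,000 = 31.0528 ppt

31.05 ppt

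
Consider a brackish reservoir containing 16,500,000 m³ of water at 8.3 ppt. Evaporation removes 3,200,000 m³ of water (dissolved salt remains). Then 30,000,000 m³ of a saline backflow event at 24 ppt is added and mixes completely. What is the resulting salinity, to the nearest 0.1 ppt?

After evaporation: salt = 16,500,000×8.3 = 136,950,000; volume = 16,500,000 − 3,200,000 = 13,300,000 m³
After mixing: salt = 136,950,000 + 30,000,000×24 = 856,950,000; volume = 13,300,000 + 30,000,000 = 43,300,000 m³
S = 856,950,000 / 43,300,000 = 19.791 ppt

19.8 ppt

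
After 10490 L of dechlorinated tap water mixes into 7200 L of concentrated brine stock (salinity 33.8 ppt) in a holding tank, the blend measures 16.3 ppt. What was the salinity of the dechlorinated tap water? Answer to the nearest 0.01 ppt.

4.29 ppt

Salt balance: 7,200×33.8 + 10,490×S = 17,690×16.3
243,360 + 10,490·S = 288,347
S = (288,347 − 243,360) / 10,490 = 4.2886 ppt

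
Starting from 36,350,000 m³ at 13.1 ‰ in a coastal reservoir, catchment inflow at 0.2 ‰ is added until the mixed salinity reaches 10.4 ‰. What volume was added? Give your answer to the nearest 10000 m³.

9620000 m³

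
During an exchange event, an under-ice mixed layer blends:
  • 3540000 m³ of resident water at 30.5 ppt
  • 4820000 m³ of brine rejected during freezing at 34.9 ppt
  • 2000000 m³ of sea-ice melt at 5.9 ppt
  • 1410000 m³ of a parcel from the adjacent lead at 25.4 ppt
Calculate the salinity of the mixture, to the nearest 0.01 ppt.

27.51 ppt

Conserving salt mass:
salt = 3,540,000×30.5 + 4,820,000×34.9 + 2,000,000×5.9 + 1,410,000×25.4 = 107,970,000 + 168,218,000 + 11,800,000 + 35,814,000 = 323,802,000
volume = 3,540,000 + 4,820,000 + 2,000,000 + 1,410,000 = 11,770,000 m³
S = 323,802,000 / 11,770,000 = 27.5108 ppt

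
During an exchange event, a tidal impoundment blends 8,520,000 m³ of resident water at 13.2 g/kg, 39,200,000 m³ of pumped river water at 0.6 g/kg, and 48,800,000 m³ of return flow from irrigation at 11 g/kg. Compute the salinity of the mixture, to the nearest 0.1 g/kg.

7.0 g/kg

Salt balance:
salt = 8,520,000×13.2 + 39,200,000×0.6 + 48,800,000×11 = 112,464,000 + 23,520,000 + 536,800,000 = 672,784,000
volume = 8,520,000 + 39,200,000 + 48,800,000 = 96,520,000 m³
S = 672,784,000 / 96,520,000 = 6.97 g/kg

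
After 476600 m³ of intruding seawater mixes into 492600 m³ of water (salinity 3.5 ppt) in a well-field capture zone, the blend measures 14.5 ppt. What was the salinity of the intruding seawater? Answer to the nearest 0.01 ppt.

25.87 ppt

Salt balance: 492,600×3.5 + 476,600×S = 969,200×14.5
1,724,100 + 476,600·S = 14,053,400
S = (14,053,400 − 1,724,100) / 476,600 = 25.8693 ppt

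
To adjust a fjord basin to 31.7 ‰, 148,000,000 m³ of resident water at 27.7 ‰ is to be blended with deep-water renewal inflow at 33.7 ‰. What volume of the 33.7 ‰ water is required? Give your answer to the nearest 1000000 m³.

Salt balance: 148,000,000×27.7 + V×33.7 = (148,000,000+V)×31.7
4,099,600,000 + 33.7V = 4,691,600,000 + 31.7V
592,000,000 = 2V
V = 296,000,000 m³

296000000 m³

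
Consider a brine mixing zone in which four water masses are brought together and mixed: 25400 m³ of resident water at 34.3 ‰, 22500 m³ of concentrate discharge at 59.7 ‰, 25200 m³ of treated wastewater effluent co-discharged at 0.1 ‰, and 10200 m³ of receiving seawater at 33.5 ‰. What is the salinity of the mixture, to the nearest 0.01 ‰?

30.72 ‰

Weighted by volume,
salt = 25,400×34.3 + 22,500×59.7 + 25,200×0.1 + 10,200×33.5 = 871,220 + 1,343,250 + 2,520 + 341,700 = 2,558,690
volume = 25,400 + 22,500 + 25,200 + 10,200 = 83,300 m³
S = 2,558,690 / 83,300 = 30.7166 ‰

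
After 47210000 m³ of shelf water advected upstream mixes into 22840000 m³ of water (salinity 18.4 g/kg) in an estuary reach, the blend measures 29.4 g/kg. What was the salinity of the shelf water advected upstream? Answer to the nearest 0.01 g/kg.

34.72 g/kg

Salt balance: 22,840,000×18.4 + 47,210,000×S = 70,050,000×29.4
420,256,000 + 47,210,000·S = 2,059,470,000
S = (2,059,470,000 − 420,256,000) / 47,210,000 = 34.7218 g/kg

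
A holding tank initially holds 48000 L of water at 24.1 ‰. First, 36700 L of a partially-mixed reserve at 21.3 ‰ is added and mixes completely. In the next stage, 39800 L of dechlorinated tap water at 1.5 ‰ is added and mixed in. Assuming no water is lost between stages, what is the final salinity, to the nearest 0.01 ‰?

By conservation of dissolved salt,
Initial salt = 48,000×24.1 = 1,156,800
After stage 1: salt = 1,156,800 + 36,700×21.3 = 1,938,510; volume = 84,700 L; S = 22.887 ‰
After stage 2: salt = 1,938,510 + 39,800×1.5 = 1,998,210; volume = 124,500 L
S = 1,998,210 / 124,500 = 16.0499 ‰

16.05 ‰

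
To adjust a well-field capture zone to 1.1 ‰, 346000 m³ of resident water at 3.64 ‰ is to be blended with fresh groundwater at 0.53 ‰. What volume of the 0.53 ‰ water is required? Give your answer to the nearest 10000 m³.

1540000 m³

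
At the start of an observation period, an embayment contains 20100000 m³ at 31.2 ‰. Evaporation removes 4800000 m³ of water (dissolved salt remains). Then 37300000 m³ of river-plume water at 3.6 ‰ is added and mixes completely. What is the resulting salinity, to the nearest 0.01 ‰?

After evaporation: salt = 20,100,000×31.2 = 627,120,000; volume = 20,100,000 − 4,800,000 = 15,300,000 m³
After mixing: salt = 627,120,000 + 37,300,000×3.6 = 761,400,000; volume = 15,300,000 + 37,300,000 = 52,600,000 m³
S = 761,400,000 / 52,600,000 = 14.4753 ‰

14.48 ‰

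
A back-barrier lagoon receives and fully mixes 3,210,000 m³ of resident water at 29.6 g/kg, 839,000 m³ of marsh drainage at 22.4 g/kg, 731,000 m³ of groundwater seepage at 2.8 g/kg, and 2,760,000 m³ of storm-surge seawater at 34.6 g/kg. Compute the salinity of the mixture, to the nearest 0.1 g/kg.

28.0 g/kg

Mass of salt is conserved:
salt = 3,210,000×29.6 + 839,000×22.4 + 731,000×2.8 + 2,760,000×34.6 = 95,016,000 + 18,793,600 + 2,046,800 + 95,496,000 = 211,352,400
volume = 3,210,000 + 839,000 + 731,000 + 2,760,000 = 7,540,000 m³
S = 211,352,400 / 7,540,000 = 28.031 g/kg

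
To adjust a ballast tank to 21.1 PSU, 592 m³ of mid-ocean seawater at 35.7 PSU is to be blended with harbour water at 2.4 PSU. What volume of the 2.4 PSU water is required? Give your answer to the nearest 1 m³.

462 m³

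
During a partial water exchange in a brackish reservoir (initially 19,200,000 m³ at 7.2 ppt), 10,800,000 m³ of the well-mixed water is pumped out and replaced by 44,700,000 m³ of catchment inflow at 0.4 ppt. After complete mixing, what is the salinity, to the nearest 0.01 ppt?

1.48 ppt

Remaining after removal: 8,400,000 m³ at 7.2 ppt (salt = 60,480,000)
After addition: salt = 60,480,000 + 44,700,000×0.4 = 78,360,000; volume = 53,100,000 m³
S = 78,360,000 / 53,100,000 = 1.4757 ppt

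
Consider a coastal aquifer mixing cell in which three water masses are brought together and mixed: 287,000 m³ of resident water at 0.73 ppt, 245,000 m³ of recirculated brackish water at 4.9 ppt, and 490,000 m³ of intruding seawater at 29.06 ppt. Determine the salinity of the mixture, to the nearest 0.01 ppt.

15.31 ppt

Mass of salt is conserved:
salt = 287,000×0.73 + 245,000×4.9 + 490,000×29.06 = 209,510 + 1,200,500 + 14,239,400 = 15,649,410
volume = 287,000 + 245,000 + 490,000 = 1,022,000 m³
S = 15,649,410 / 1,022,000 = 15.3125 ppt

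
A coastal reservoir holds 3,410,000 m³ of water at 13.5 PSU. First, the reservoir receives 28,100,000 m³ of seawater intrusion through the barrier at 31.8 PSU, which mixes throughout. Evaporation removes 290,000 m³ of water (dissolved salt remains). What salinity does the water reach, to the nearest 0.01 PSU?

30.10 PSU

After mixing: salt = 3,410,000×13.5 + 28,100,000×31.8 = 939,615,000; volume = 31,510,000 m³
After evaporation: salt unchanged = 939,615,000; volume = 31,510,000 − 290,000 = 31,220,000 m³
S = 939,615,000 / 31,220,000 = 30.0966 PSU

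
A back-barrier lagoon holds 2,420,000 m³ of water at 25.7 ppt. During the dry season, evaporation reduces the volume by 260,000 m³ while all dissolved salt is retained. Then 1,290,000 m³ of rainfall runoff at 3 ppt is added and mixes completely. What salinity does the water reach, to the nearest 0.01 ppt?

After evaporation: salt = 2,420,000×25.7 = 62,194,000; volume = 2,420,000 − 260,000 = 2,160,000 m³
After mixing: salt = 62,194,000 + 1,290,000×3 = 66,064,000; volume = 2,160,000 + 1,290,000 = 3,450,000 m³
S = 66,064,000 / 3,450,000 = 19.149 ppt

19.15 ppt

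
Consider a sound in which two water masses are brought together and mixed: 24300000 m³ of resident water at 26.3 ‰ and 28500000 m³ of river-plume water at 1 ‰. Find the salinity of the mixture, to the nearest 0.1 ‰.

12.6 ‰

By conservation of dissolved salt,
salt = 24,300,000×26.3 + 28,500,000×1 = 639,090,000 + 28,500,000 = 667,590,000
volume = 24,300,000 + 28,500,000 = 52,800,000 m³
S = 667,590,000 / 52,800,000 = 12.644 ‰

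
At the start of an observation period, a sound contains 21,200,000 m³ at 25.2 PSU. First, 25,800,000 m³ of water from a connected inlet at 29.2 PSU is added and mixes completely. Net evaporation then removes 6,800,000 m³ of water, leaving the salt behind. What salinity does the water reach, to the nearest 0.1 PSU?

32.0 PSU

After mixing: salt = 21,200,000×25.2 + 25,800,000×29.2 = 1,287,600,000; volume = 47,000,000 m³
After evaporation: salt unchanged = 1,287,600,000; volume = 47,000,000 − 6,800,000 = 40,200,000 m³
S = 1,287,600,000 / 40,200,000 = 32.0299 PSU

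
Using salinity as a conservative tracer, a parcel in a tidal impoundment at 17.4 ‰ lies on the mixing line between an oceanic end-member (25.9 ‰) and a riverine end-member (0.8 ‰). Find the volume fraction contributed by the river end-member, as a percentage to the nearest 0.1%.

Let f be the freshwater fraction. Salt balance per unit volume:
f×0.8 + (1−f)×25.9 = 17.4
f = (25.9 − 17.4) / (25.9 − 0.8) = 8.5/25.1 = 0.3386

33.9%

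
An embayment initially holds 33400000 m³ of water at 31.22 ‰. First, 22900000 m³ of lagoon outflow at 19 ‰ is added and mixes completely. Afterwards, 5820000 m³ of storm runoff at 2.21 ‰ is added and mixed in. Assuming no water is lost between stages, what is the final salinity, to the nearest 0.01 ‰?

24.00 ‰

By conservation of dissolved salt,
Initial salt = 33,400,000×31.22 = 1,042,748,000
After stage 1: salt = 1,042,748,000 + 22,900,000×19 = 1,477,848,000; volume = 56,300,000 m³; S = 26.25 ‰
After stage 2: salt = 1,477,848,000 + 5,820,000×2.21 = 1,490,710,200; volume = 62,120,000 m³
S = 1,490,710,200 / 62,120,000 = 23.9973 ‰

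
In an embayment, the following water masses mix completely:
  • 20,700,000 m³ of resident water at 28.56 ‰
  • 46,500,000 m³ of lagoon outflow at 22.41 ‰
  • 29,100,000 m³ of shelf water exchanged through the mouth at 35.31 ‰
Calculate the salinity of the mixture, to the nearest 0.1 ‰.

27.6 ‰

Salt balance:
salt = 20,700,000×28.56 + 46,500,000×22.41 + 29,100,000×35.31 = 591,192,000 + 1,042,065,000 + 1,027,521,000 = 2,660,778,000
volume = 20,700,000 + 46,500,000 + 29,100,000 = 96,300,000 m³
S = 2,660,778,000 / 96,300,000 = 27.63 ‰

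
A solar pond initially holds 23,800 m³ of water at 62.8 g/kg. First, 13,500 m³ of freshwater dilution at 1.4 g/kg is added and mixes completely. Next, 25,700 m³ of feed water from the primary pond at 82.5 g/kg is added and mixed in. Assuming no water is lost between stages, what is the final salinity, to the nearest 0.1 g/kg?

57.7 g/kg

Total salt / total volume:
Initial salt = 23,800×62.8 = 1,494,640
After stage 1: salt = 1,494,640 + 13,500×1.4 = 1,513,540; volume = 37,300 m³; S = 40.577 g/kg
After stage 2: salt = 1,513,540 + 25,700×82.5 = 3,633,790; volume = 63,000 m³
S = 3,633,790 / 63,000 = 57.6792 g/kg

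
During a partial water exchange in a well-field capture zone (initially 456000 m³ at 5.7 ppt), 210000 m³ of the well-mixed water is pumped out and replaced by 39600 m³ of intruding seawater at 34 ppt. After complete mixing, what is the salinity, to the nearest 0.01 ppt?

Remaining after removal: 246,000 m³ at 5.7 ppt (salt = 1,402,200)
After addition: salt = 1,402,200 + 39,600×34 = 2,748,600; volume = 285,600 m³
S = 2,748,600 / 285,600 = 9.6239 ppt

9.62 ppt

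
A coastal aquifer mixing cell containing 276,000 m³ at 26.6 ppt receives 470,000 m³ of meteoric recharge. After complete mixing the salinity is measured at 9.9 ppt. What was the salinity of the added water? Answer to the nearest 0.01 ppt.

0.09 ppt

Salt balance: 276,000×26.6 + 470,000×S = 746,000×9.9
7,341,600 + 470,000·S = 7,385,400
S = (7,385,400 − 7,341,600) / 470,000 = 0.0932 ppt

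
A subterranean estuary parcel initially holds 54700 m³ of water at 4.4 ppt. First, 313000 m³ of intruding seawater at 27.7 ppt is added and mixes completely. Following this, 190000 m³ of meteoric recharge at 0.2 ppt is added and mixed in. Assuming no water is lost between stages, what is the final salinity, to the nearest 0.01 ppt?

Conserving salt mass:
Initial salt = 54,700×4.4 = 240,680
After stage 1: salt = 240,680 + 313,000×27.7 = 8,910,780; volume = 367,700 m³; S = 24.234 ppt
After stage 2: salt = 8,910,780 + 190,000×0.2 = 8,948,780; volume = 557,700 m³
S = 8,948,780 / 557,700 = 16.0459 ppt

16.05 ppt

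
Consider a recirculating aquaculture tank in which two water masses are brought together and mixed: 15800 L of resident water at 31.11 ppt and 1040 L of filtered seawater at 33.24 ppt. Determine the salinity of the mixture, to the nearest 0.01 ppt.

Total salt / total volume:
salt = 15,800×31.11 + 1,040×33.24 = 491,538 + 34,569.6 = 526,107.6
volume = 15,800 + 1,040 = 16,840 L
S = 526,107.6 / 16,840 = 31.2415 ppt

31.24 ppt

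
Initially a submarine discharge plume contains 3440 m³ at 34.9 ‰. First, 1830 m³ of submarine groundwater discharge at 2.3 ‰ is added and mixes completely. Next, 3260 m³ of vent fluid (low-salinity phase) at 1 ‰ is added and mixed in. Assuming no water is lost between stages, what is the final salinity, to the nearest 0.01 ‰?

14.95 ‰

Salt balance:
Initial salt = 3,440×34.9 = 120,056
After stage 1: salt = 120,056 + 1,830×2.3 = 124,265; volume = 5,270 m³; S = 23.58 ‰
After stage 2: salt = 124,265 + 3,260×1 = 127,525; volume = 8,530 m³
S = 127,525 / 8,530 = 14.9502 ‰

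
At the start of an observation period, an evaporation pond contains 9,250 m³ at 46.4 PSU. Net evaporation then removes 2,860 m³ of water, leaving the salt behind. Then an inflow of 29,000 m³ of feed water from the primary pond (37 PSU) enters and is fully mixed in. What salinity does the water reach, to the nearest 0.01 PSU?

After evaporation: salt = 9,250×46.4 = 429,200; volume = 9,250 − 2,860 = 6,390 m³
After mixing: salt = 429,200 + 29,000×37 = 1,502,200; volume = 6,390 + 29,000 = 35,390 m³
S = 1,502,200 / 35,390 = 42.447 PSU

42.45 PSU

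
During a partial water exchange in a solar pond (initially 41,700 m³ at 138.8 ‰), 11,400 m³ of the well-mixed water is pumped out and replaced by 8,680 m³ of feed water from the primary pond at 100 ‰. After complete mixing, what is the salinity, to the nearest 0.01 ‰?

130.16 ‰

Remaining after removal: 30,300 m³ at 138.8 ‰ (salt = 4,205,640)
After addition: salt = 4,205,640 + 8,680×100 = 5,073,640; volume = 38,980 m³
S = 5,073,640 / 38,980 = 130.1601 ‰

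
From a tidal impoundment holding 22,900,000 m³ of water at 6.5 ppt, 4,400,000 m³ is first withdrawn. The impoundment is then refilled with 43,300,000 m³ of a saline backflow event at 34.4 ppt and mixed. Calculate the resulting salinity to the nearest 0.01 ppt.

26.05 ppt

Remaining after removal: 18,500,000 m³ at 6.5 ppt (salt = 120,250,000)
After addition: salt = 120,250,000 + 43,300,000×34.4 = 1,609,770,000; volume = 61,800,000 m³
S = 1,609,770,000 / 61,800,000 = 26.0481 ppt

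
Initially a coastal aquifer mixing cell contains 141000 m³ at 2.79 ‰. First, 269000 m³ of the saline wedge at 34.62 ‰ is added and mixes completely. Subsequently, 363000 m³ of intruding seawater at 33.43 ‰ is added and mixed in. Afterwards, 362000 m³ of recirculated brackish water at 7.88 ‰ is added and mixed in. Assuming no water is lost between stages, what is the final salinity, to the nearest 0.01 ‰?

21.76 ‰

Conserving salt mass:
Initial salt = 141,000×2.79 = 393,390
After stage 1: salt = 393,390 + 269,000×34.62 = 9,706,170; volume = 410,000 m³; S = 23.674 ‰
After stage 2: salt = 9,706,170 + 363,000×33.43 = 21,841,260; volume = 773,000 m³; S = 28.255 ‰
After stage 3: salt = 21,841,260 + 362,000×7.88 = 24,693,820; volume = 1,135,000 m³
S = 24,693,820 / 1,135,000 = 21.7567 ‰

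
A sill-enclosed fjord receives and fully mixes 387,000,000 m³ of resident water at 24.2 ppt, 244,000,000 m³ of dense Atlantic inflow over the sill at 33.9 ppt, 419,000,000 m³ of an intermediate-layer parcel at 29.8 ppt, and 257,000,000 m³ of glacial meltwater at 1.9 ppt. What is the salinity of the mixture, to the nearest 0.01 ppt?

23.42 ppt

Conserving salt mass:
salt = 387,000,000×24.2 + 244,000,000×33.9 + 419,000,000×29.8 + 257,000,000×1.9 = 9,365,400,000 + 8,271,600,000 + 12,486,200,000 + 488,300,000 = 30,611,500,000
volume = 387,000,000 + 244,000,000 + 419,000,000 + 257,000,000 = 1,307,000,000 m³
S = 30,611,500,000 / 1,307,000,000 = 23.4212 ppt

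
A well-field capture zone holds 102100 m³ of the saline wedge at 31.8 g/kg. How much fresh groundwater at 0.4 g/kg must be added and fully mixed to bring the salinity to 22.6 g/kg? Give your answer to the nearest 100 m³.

42300 m³

Salt balance: 102,100×31.8 + V×0.4 = (102,100+V)×22.6
3,246,780 + 0.4V = 2,307,460 + 22.6V
939,320 = 22.2V
V = 42,311.71 m³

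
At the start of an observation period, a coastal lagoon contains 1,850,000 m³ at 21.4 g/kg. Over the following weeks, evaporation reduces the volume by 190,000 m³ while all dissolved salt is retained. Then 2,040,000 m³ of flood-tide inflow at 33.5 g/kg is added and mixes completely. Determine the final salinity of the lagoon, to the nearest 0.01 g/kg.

After evaporation: salt = 1,850,000×21.4 = 39,590,000; volume = 1,850,000 − 190,000 = 1,660,000 m³
After mixing: salt = 39,590,000 + 2,040,000×33.5 = 107,930,000; volume = 1,660,000 + 2,040,000 = 3,700,000 m³
S = 107,930,000 / 3,700,000 = 29.1703 g/kg

29.17 g/kg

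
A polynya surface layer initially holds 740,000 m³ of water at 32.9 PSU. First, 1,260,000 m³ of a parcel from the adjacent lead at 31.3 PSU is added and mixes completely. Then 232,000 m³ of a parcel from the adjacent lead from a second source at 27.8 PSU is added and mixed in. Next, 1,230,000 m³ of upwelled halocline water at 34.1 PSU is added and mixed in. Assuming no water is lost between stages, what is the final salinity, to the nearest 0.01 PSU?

32.40 PSU

By conservation of dissolved salt,
Initial salt = 740,000×32.9 = 24,346,000
After stage 1: salt = 24,346,000 + 1,260,000×31.3 = 63,784,000; volume = 2,000,000 m³; S = 31.892 PSU
After stage 2: salt = 63,784,000 + 232,000×27.8 = 70,233,600; volume = 2,232,000 m³; S = 31.467 PSU
After stage 3: salt = 70,233,600 + 1,230,000×34.1 = 112,176,600; volume = 3,462,000 m³
S = 112,176,600 / 3,462,000 = 32.4023 PSU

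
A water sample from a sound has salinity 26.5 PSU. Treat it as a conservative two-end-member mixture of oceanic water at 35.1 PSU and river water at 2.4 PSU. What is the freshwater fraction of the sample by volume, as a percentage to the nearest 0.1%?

26.3%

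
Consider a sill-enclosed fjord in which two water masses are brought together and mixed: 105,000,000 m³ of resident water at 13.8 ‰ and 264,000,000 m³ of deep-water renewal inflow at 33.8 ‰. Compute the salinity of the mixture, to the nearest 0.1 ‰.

Total salt / total volume:
salt = 105,000,000×13.8 + 264,000,000×33.8 = 1,449,000,000 + 8,923,200,000 = 10,372,200,000
volume = 105,000,000 + 264,000,000 = 369,000,000 m³
S = 10,372,200,000 / 369,000,000 = 28.109 ‰

28.1 ‰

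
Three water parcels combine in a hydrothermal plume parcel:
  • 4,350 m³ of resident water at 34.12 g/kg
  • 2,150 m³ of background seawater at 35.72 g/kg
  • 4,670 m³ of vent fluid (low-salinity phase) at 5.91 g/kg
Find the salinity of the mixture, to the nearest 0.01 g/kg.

Total salt / total volume:
salt = 4,350×34.12 + 2,150×35.72 + 4,670×5.91 = 148,422 + 76,798 + 27,599.7 = 252,819.7
volume = 4,350 + 2,150 + 4,670 = 11,170 m³
S = 252,819.7 / 11,170 = 22.6338 g/kg

22.63 g/kg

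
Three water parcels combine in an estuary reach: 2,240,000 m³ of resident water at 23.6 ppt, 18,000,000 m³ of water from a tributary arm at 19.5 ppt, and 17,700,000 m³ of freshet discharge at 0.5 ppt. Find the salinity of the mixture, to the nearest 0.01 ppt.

Conserving salt mass:
salt = 2,240,000×23.6 + 18,000,000×19.5 + 17,700,000×0.5 = 52,864,000 + 351,000,000 + 8,850,000 = 412,714,000
volume = 2,240,000 + 18,000,000 + 17,700,000 = 37,940,000 m³
S = 412,714,000 / 37,940,000 = 10.8781 ppt

10.88 ppt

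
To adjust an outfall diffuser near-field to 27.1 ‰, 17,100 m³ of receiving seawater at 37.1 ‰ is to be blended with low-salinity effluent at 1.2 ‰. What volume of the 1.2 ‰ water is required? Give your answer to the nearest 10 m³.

6600 m³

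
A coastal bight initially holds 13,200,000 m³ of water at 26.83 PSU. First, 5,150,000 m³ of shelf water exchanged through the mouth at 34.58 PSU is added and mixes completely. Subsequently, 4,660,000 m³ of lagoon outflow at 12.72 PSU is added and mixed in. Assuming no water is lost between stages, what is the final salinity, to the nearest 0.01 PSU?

Mass of salt is conserved:
Initial salt = 13,200,000×26.83 = 354,156,000
After stage 1: salt = 354,156,000 + 5,150,000×34.58 = 532,243,000; volume = 18,350,000 m³; S = 29.005 PSU
After stage 2: salt = 532,243,000 + 4,660,000×12.72 = 591,518,200; volume = 23,010,000 m³
S = 591,518,200 / 23,010,000 = 25.707 PSU

25.71 PSU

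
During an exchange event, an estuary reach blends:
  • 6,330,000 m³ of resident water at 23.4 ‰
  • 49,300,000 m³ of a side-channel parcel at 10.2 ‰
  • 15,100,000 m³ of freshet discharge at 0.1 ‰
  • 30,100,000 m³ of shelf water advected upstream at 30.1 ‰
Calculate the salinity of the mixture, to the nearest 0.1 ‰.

15.5 ‰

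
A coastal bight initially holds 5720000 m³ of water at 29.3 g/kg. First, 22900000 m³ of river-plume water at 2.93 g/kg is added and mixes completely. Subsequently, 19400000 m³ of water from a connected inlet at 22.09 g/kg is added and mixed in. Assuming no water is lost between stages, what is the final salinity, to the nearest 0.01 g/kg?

By conservation of dissolved salt,
Initial salt = 5,720,000×29.3 = 167,596,000
After stage 1: salt = 167,596,000 + 22,900,000×2.93 = 234,693,000; volume = 28,620,000 m³; S = 8.2 g/kg
After stage 2: salt = 234,693,000 + 19,400,000×22.09 = 663,239,000; volume = 48,020,000 m³
S = 663,239,000 / 48,020,000 = 13.8117 g/kg

13.81 g/kg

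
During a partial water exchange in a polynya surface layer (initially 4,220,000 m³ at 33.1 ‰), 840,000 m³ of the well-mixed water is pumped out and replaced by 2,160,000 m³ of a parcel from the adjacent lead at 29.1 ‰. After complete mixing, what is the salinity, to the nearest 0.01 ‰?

31.54 ‰

Remaining after removal: 3,380,000 m³ at 33.1 ‰ (salt = 111,878,000)
After addition: salt = 111,878,000 + 2,160,000×29.1 = 174,734,000; volume = 5,540,000 m³
S = 174,734,000 / 5,540,000 = 31.5404 ‰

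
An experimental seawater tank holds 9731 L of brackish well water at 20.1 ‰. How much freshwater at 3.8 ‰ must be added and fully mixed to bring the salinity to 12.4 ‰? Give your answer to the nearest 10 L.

Salt balance: 9,731×20.1 + V×3.8 = (9,731+V)×12.4
195,593.1 + 3.8V = 120,664.4 + 12.4V
74,928.7 = 8.6V
V = 8,712.64 L

8710 L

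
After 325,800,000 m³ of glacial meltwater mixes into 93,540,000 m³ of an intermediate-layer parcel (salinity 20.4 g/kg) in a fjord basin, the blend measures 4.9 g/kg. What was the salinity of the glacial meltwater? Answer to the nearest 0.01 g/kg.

0.45 g/kg

Salt balance: 93,540,000×20.4 + 325,800,000×S = 419,340,000×4.9
1,908,216,000 + 325,800,000·S = 2,054,766,000
S = (2,054,766,000 − 1,908,216,000) / 325,800,000 = 0.4498 g/kg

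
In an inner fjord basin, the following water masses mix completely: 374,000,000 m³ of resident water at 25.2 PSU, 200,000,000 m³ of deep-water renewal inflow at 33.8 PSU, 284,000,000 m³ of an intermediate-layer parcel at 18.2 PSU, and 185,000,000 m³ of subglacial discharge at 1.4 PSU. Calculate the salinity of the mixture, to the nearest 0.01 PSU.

20.72 PSU

Salt balance:
salt = 374,000,000×25.2 + 200,000,000×33.8 + 284,000,000×18.2 + 185,000,000×1.4 = 9,424,800,000 + 6,760,000,000 + 5,168,800,000 + 259,000,000 = 21,612,600,000
volume = 374,000,000 + 200,000,000 + 284,000,000 + 185,000,000 = 1,043,000,000 m³
S = 21,612,600,000 / 1,043,000,000 = 20.7216 PSU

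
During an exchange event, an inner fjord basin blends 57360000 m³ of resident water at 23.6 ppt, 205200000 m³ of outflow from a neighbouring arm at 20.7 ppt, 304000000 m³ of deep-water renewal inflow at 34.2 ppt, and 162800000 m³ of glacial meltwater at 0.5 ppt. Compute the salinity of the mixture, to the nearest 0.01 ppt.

Conserving salt mass:
salt = 57,360,000×23.6 + 205,200,000×20.7 + 304,000,000×34.2 + 162,800,000×0.5 = 1,353,696,000 + 4,247,640,000 + 10,396,800,000 + 81,400,000 = 16,079,536,000
volume = 57,360,000 + 205,200,000 + 304,000,000 + 162,800,000 = 729,360,000 m³
S = 16,079,536,000 / 729,360,000 = 22.0461 ppt

22.05 ppt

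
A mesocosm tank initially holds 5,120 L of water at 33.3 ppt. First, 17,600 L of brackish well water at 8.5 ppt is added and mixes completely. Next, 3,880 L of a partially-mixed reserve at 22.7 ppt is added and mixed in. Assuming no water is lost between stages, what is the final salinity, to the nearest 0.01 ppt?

15.34 ppt

By conservation of dissolved salt,
Initial salt = 5,120×33.3 = 170,496
After stage 1: salt = 170,496 + 17,600×8.5 = 320,096; volume = 22,720 L; S = 14.089 ppt
After stage 2: salt = 320,096 + 3,880×22.7 = 408,172; volume = 26,600 L
S = 408,172 / 26,600 = 15.3448 ppt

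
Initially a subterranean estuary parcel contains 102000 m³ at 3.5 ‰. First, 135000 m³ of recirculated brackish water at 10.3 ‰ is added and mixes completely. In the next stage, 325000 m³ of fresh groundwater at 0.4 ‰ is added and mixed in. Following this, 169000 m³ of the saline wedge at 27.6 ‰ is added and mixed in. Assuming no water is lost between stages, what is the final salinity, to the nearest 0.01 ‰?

8.95 ‰

Salt balance:
Initial salt = 102,000×3.5 = 357,000
After stage 1: salt = 357,000 + 135,000×10.3 = 1,747,500; volume = 237,000 m³; S = 7.373 ‰
After stage 2: salt = 1,747,500 + 325,000×0.4 = 1,877,500; volume = 562,000 m³; S = 3.341 ‰
After stage 3: salt = 1,877,500 + 169,000×27.6 = 6,541,900; volume = 731,000 m³
S = 6,541,900 / 731,000 = 8.9492 ‰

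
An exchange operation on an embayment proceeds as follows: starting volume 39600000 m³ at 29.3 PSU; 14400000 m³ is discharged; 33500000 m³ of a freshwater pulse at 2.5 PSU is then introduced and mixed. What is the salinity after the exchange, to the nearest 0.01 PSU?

14.01 PSU

Remaining after removal: 25,200,000 m³ at 29.3 PSU (salt = 738,360,000)
After addition: salt = 738,360,000 + 33,500,000×2.5 = 822,110,000; volume = 58,700,000 m³
S = 822,110,000 / 58,700,000 = 14.0053 PSU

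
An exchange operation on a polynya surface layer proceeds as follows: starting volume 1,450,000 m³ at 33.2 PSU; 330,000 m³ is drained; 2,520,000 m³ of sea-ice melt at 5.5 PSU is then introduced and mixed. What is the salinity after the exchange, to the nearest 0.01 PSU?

14.02 PSU

Remaining after removal: 1,120,000 m³ at 33.2 PSU (salt = 37,184,000)
After addition: salt = 37,184,000 + 2,520,000×5.5 = 51,044,000; volume = 3,640,000 m³
S = 51,044,000 / 3,640,000 = 14.0231 PSU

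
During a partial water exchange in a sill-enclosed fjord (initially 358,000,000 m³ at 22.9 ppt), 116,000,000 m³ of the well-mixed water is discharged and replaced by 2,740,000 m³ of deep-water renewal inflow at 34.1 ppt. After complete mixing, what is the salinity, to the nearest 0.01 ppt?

23.03 ppt

Remaining after removal: 242,000,000 m³ at 22.9 ppt (salt = 5,541,800,000)
After addition: salt = 5,541,800,000 + 2,740,000×34.1 = 5,635,234,000; volume = 244,740,000 m³
S = 5,635,234,000 / 244,740,000 = 23.0254 ppt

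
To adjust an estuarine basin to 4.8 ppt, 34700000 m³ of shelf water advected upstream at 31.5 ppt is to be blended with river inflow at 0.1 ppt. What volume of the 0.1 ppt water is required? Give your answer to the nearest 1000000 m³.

197000000 m³

Salt balance: 34,700,000×31.5 + V×0.1 = (34,700,000+V)×4.8
1,093,050,000 + 0.1V = 166,560,000 + 4.8V
926,490,000 = 4.7V
V = 197,125,531.91 m³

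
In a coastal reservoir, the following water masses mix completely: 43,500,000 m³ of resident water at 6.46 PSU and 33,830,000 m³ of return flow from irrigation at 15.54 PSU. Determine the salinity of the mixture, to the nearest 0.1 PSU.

Mass of salt is conserved:
salt = 43,500,000×6.46 + 33,830,000×15.54 = 281,010,000 + 525,718,200 = 806,728,200
volume = 43,500,000 + 33,830,000 = 77,330,000 m³
S = 806,728,200 / 77,330,000 = 10.432 PSU

10.4 PSU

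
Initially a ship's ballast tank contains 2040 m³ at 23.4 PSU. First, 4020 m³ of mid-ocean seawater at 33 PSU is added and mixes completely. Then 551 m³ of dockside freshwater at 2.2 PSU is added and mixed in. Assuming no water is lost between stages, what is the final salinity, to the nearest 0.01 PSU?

27.47 PSU

Total salt / total volume:
Initial salt = 2,040×23.4 = 47,736
After stage 1: salt = 47,736 + 4,020×33 = 180,396; volume = 6,060 m³; S = 29.768 PSU
After stage 2: salt = 180,396 + 551×2.2 = 181,608.2; volume = 6,611 m³
S = 181,608.2 / 6,611 = 27.4706 PSU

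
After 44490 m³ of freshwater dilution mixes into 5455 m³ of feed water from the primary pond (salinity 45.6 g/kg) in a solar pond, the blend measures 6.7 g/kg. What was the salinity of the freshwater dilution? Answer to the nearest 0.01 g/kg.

Salt balance: 5,455×45.6 + 44,490×S = 49,945×6.7
248,748 + 44,490·S = 334,631.5
S = (334,631.5 − 248,748) / 44,490 = 1.9304 g/kg

1.93 g/kg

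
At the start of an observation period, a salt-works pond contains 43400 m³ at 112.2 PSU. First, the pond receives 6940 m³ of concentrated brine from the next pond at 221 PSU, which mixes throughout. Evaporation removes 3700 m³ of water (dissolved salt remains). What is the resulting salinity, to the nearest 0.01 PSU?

After mixing: salt = 43,400×112.2 + 6,940×221 = 6,403,220; volume = 50,340 m³
After evaporation: salt unchanged = 6,403,220; volume = 50,340 − 3,700 = 46,640 m³
S = 6,403,220 / 46,640 = 137.2903 PSU

137.29 PSU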